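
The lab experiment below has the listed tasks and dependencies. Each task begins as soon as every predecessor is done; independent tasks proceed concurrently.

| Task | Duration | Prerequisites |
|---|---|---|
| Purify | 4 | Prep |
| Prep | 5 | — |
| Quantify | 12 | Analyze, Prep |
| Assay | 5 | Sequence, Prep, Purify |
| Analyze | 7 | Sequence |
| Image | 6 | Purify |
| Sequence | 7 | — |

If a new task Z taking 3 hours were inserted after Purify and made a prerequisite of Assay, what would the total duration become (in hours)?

26

Originally the project takes 26 hours.
With Z inserted, Assay now waits for max(Sequence, Prep, Purify, Z).
New critical path: Sequence→Analyze→Quantify = 7+7+12 = 26 ⇒ 26 hours.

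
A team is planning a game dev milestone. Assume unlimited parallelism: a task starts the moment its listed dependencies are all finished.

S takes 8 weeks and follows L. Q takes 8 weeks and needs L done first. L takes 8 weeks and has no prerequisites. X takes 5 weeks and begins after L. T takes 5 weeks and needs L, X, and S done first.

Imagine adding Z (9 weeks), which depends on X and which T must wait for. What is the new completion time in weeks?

27

Originally the plan takes 21 weeks.
With Z inserted, T now waits for max(L, X, S, Z).
New critical path: L→X→Z→T = 8+5+9+5 = 27 ⇒ 27 weeks.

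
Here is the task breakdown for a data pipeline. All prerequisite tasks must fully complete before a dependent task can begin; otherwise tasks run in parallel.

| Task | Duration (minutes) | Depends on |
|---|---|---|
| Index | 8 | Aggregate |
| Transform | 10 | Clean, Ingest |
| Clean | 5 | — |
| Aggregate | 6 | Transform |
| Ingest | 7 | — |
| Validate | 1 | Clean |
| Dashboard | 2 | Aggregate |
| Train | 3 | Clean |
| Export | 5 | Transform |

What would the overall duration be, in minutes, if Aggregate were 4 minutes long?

29

The binding path is Ingest→Transform→Aggregate→Index = 7+10+6+8 = 31; finish at 31 minutes.
Aggregate lies on that path, so at 4 minutes the path becomes 29 minutes.
No other chain overtakes it, so the finish is 29 minutes.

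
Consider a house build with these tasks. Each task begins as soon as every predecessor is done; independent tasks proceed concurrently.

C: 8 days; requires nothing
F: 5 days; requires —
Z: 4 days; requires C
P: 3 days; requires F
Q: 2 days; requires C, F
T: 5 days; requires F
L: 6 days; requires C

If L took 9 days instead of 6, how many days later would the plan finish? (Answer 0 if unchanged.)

3

The binding path is C→L = 8+6 = 14; finish at 14 days.
L lies on that path, so at 9 days the path becomes 17 days.
That remains the longest chain; total 17 days.
Change in finish: 17 − 14 = +3 days.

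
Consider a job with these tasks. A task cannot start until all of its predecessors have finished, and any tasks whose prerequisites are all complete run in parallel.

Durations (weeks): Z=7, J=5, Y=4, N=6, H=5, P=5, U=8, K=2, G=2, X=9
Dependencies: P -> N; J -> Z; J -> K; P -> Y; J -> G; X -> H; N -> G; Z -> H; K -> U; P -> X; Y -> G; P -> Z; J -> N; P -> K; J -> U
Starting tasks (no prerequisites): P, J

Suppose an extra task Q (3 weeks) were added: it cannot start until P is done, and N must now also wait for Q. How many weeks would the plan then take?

Originally the plan takes 19 weeks.
With Q inserted, N now waits for max(J, P, Q).
New critical path: P→X→H = 5+9+5 = 19 ⇒ 19 weeks.

19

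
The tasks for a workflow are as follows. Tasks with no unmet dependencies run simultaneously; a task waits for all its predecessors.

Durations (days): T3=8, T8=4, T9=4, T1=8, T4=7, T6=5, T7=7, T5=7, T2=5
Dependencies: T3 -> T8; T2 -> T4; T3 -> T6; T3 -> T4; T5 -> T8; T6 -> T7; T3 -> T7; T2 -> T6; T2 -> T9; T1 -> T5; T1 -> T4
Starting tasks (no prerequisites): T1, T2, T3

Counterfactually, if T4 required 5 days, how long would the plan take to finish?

Critical path before the change: T3→T6→T7 = 8+5+7 = 20 giving 20 days.
T4 has 5 days of float (longest path through it is 15).
The critical path is still T3→T6→T7; finish is now 20 days.

20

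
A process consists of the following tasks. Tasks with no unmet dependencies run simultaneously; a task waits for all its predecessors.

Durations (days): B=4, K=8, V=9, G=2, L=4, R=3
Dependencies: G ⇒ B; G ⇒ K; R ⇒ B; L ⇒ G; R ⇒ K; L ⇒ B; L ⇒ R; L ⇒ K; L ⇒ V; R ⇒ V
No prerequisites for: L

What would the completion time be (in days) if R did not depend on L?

Original critical path: L→R→V = 4+3+9 = 16 ⇒ 16 days.
Without L→R, R's earliest start moves from 4 to 0.
After: L→G→K = 4+2+8 = 14 → 14 days.

14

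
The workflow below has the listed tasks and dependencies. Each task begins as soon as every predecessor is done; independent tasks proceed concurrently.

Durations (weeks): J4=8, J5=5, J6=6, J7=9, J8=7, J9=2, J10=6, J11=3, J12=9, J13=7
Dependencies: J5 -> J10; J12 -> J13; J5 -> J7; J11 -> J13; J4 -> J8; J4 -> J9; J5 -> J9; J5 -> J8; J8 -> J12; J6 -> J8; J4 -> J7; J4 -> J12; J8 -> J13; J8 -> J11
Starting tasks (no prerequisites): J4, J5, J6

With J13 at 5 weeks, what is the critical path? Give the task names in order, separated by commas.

Actual critical path: J4→J8→J12→J13 = 8+7+9+7 = 31 ⇒ 31 weeks.
J13 is on the critical path; changing it to 5 makes that path 29 weeks.
No other chain overtakes it, so the finish is 29 weeks.

J4, J8, J12, J13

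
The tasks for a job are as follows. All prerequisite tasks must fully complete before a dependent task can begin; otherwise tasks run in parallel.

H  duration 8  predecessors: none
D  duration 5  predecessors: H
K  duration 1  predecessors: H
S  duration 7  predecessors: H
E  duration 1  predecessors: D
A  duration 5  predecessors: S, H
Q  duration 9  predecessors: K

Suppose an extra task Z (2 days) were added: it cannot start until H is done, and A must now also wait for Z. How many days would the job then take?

Originally the job takes 20 days.
With Z inserted, A now waits for max(S, H, Z).
New critical path: H→S→A = 8+7+5 = 20 ⇒ 20 days.

20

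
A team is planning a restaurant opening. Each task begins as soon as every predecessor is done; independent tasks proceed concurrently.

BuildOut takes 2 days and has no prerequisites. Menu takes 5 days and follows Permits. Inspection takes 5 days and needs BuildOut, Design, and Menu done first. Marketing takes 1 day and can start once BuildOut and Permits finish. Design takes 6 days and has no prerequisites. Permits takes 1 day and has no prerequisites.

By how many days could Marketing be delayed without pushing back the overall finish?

8

Permits→Menu→Inspection = 1+5+5 = 11 sets the makespan at 11 days.
Longest path through Marketing: 3 days (earliest finish 3, latest finish 11).
So Marketing can slip 11 − 3 = 8 days.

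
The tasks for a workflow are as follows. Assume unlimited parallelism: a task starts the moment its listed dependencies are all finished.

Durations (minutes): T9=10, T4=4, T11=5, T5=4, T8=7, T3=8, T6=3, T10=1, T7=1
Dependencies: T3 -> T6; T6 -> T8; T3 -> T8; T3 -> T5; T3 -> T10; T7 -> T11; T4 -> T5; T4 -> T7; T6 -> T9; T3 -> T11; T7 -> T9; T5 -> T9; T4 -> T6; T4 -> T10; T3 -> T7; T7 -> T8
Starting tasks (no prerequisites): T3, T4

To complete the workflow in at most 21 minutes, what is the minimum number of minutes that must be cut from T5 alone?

1

Current finish: 22 minutes; target: 21.
T5 is on every critical path, so each minute cut from T5 cuts the finish by one (this holds down to a finish of 21).
Need 22 − 21 = 1 minute off T5 → T5 becomes 3 minutes, finish becomes 21.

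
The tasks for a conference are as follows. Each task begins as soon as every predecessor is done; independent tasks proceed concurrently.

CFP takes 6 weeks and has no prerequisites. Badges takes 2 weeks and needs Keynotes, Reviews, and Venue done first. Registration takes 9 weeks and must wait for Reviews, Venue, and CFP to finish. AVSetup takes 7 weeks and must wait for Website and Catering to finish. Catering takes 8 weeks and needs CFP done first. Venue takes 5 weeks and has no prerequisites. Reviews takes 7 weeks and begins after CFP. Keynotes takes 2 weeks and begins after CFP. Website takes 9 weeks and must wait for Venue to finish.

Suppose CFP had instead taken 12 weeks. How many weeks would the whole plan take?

Actual critical path: CFP→Reviews→Registration = 6+7+9 = 22 ⇒ 22 weeks.
CFP is on the critical path; changing it to 12 makes that path 28 weeks.
No other chain overtakes it, so the finish is 28 weeks.

28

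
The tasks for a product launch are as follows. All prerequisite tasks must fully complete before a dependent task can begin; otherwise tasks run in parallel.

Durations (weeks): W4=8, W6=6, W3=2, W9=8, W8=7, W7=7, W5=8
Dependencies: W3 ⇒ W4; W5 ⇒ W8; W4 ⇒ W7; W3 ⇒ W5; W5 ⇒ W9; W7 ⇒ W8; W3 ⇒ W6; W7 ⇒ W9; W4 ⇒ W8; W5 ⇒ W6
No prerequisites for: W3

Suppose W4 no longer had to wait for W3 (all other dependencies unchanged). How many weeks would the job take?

23

Original critical path: W3→W4→W7→W9 = 2+8+7+8 = 25 ⇒ 25 weeks.
Without W3→W4, W4's earliest start moves from 2 to 0.
The longest chain is now W4→W7→W9 = 8+7+8 = 23, so the job takes 23 weeks.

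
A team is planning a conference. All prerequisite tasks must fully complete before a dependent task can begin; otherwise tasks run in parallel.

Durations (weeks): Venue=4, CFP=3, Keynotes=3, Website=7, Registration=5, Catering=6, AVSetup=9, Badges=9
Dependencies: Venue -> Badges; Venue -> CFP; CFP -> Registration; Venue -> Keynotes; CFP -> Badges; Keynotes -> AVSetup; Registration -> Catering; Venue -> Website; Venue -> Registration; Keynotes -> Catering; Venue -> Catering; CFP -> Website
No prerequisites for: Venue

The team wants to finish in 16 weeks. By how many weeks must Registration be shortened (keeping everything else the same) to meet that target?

Current finish: 18 weeks; target: 16.
Registration is on every critical path, so each week cut from Registration cuts the finish by one (this holds down to a finish of 16).
Need 18 − 16 = 2 weeks off Registration → Registration becomes 3 weeks, finish becomes 16.

2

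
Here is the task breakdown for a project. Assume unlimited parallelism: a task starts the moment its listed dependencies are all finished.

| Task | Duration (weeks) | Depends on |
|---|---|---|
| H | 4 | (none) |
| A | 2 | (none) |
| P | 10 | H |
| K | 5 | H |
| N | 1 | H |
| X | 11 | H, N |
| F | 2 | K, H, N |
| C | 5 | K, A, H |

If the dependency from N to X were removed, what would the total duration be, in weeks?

15

With the dependency in place, H→N→X = 4+1+11 = 16 sets the finish at 16 weeks.
Without N→X, X's earliest start moves from 5 to 4.
New critical path: H→X = 4+11 = 15 ⇒ 15 weeks.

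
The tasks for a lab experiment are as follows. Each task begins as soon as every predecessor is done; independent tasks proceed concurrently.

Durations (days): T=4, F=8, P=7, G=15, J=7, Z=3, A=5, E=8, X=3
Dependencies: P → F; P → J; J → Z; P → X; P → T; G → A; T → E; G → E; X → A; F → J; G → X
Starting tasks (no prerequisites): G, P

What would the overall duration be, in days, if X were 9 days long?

Critical path before the change: P→F→J→Z = 7+8+7+3 = 25 giving 25 days.
X has 2 days of float (longest path through it is 23).
New critical path: G→X→A = 15+9+5 = 29 ⇒ 29 days.

29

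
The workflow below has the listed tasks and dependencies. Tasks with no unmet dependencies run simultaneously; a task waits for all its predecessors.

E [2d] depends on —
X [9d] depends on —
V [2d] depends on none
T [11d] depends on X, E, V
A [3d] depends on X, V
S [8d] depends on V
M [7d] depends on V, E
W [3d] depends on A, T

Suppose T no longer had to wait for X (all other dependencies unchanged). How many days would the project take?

16

Original critical path: X→T→W = 9+11+3 = 23 ⇒ 23 days.
Without X→T, T's earliest start moves from 9 to 2.
The longest chain is now E→T→W = 2+11+3 = 16, so the project takes 16 days.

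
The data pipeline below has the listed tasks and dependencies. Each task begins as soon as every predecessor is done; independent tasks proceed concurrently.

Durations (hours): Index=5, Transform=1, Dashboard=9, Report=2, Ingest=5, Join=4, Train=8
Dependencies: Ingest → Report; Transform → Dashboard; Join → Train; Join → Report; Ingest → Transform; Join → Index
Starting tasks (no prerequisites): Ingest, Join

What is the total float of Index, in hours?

The longest chain is Ingest→Transform→Dashboard = 5+1+9 = 15; overall finish 15 hours.
Index finishes as early as 9 and must finish by 15.
Slack of Index = 10 − 4 = 6 hours.

6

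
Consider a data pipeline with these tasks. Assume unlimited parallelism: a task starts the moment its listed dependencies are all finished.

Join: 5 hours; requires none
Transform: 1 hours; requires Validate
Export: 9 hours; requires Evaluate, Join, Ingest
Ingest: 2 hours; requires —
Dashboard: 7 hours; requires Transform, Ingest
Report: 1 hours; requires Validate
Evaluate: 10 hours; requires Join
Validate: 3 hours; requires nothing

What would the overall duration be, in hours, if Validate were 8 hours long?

24

Actual critical path: Join→Evaluate→Export = 5+10+9 = 24 ⇒ 24 hours.
Validate has 13 hours of float (longest path through it is 11).
The critical path is still Join→Evaluate→Export; finish is now 24 hours.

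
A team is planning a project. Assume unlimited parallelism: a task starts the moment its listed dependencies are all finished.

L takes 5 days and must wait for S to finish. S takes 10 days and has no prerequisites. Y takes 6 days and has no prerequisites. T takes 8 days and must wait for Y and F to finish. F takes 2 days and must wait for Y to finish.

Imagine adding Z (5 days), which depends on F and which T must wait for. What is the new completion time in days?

21

Originally the job takes 16 days.
With Z inserted, T now waits for max(Y, F, Z).
New critical path: Y→F→Z→T = 6+2+5+8 = 21 ⇒ 21 days.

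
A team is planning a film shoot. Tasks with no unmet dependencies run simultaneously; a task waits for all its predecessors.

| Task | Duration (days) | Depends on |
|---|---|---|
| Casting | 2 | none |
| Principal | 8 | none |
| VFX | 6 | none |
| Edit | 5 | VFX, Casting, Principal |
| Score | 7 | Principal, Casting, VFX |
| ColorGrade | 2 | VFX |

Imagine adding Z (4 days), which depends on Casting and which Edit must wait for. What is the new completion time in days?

15

Originally the film shoot takes 15 days.
With Z inserted, Edit now waits for max(VFX, Casting, Principal, Z).
New critical path: Principal→Score = 8+7 = 15 ⇒ 15 days.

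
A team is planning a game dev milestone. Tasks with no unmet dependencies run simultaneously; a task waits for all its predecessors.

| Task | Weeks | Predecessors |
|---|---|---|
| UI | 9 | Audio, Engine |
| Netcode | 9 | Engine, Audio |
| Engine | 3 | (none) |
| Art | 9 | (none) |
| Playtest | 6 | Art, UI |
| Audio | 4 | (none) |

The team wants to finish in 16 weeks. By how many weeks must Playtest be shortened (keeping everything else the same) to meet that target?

3

Current finish: 19 weeks; target: 16.
Playtest is on every critical path, so each week cut from Playtest cuts the finish by one (this holds down to a finish of 14).
Need 19 − 16 = 3 weeks off Playtest → Playtest becomes 3 weeks, finish becomes 16.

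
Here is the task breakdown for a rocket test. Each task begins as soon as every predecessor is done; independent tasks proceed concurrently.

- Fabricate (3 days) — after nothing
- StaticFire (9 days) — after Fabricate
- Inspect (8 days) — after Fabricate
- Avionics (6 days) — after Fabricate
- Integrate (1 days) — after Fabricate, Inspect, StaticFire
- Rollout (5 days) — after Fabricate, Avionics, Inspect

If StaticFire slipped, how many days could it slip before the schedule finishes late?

3

The longest chain is Fabricate→Inspect→Rollout = 3+8+5 = 16; overall finish 16 days.
Longest path through StaticFire: 13 days (earliest finish 12, latest finish 15).
Float = 16 − 13 = 3.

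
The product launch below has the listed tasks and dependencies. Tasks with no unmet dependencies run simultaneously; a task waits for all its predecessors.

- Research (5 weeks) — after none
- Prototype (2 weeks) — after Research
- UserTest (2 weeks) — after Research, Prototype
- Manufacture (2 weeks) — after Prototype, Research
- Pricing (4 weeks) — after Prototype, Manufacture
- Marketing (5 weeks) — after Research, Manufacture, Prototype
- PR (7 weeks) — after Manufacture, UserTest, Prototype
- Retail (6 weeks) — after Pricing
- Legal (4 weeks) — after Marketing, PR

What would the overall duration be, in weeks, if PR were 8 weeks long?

21

Baseline: Research→Prototype→UserTest→PR→Legal = 5+2+2+7+4 = 20 → 20 weeks.
Since PR is critical, the +1 change carries straight to that chain (now 21 weeks).
No other chain overtakes it, so the finish is 21 weeks.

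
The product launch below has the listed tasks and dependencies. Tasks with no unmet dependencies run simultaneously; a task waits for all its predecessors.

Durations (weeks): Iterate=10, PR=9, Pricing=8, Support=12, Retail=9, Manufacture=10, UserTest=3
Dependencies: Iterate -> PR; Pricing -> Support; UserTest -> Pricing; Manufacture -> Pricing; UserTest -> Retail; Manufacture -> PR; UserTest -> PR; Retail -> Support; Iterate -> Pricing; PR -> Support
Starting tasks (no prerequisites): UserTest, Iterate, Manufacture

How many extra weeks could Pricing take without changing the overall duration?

1

Critical path: Iterate→PR→Support = 10+9+12 = 31, so the finish is 31 weeks.
Longest path through Pricing: 30 weeks (earliest finish 18, latest finish 19).
Float = 31 − 30 = 1.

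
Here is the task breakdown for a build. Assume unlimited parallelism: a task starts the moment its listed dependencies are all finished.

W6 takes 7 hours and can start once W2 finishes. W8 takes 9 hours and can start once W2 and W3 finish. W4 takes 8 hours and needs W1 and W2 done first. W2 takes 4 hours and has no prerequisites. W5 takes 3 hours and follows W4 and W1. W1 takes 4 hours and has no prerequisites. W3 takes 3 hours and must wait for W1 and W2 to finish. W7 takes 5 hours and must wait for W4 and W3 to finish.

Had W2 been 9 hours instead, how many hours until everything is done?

22

As given, the longest chain is W2→W4→W7 = 4+8+5 = 17, so the finish is 17 hours.
W2 is on the critical path; changing it to 9 makes that path 22 hours.
No other chain overtakes it, so the finish is 22 hours.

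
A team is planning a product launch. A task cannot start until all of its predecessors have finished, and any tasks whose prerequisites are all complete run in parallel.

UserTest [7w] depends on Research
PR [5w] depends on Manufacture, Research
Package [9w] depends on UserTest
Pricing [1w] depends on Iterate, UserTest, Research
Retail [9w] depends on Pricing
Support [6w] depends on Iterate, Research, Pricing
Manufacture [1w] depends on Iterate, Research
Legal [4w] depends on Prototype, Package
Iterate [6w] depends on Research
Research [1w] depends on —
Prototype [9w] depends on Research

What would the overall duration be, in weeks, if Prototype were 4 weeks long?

21

The binding path is Research→UserTest→Package→Legal = 1+7+9+4 = 21; finish at 21 weeks.
The longest path through Prototype is only 14 weeks, so Prototype has float 7.
That remains the longest chain; total 21 weeks.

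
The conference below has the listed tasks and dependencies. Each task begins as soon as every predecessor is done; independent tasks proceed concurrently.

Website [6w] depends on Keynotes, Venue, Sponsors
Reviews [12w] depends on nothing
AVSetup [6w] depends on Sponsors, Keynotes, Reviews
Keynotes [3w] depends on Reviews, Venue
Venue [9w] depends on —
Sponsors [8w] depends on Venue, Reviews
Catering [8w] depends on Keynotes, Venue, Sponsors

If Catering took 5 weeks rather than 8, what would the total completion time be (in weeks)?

Critical path before the change: Reviews→Sponsors→Catering = 12+8+8 = 28 giving 28 weeks.
Catering lies on that path, so at 5 weeks the path becomes 25 weeks.
New critical path: Reviews→Sponsors→Website = 12+8+6 = 26 ⇒ 26 weeks.

26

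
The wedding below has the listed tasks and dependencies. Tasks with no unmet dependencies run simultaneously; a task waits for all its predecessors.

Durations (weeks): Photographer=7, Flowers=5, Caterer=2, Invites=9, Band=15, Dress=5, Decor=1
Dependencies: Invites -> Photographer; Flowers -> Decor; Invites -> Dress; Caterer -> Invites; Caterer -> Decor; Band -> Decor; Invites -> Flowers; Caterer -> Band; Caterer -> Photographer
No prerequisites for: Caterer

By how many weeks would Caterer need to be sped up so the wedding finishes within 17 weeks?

Current finish: 18 weeks; target: 17.
Caterer is on every critical path, so each week cut from Caterer cuts the finish by one (this holds down to a finish of 17).
Need 18 − 17 = 1 week off Caterer → Caterer becomes 1 week, finish becomes 17.

1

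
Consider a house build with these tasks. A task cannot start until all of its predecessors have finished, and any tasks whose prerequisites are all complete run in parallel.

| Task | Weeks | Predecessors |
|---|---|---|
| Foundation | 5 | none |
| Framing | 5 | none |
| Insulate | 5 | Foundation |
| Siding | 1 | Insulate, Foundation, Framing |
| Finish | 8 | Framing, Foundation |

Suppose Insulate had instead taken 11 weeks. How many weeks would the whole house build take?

17

As given, the longest chain is Foundation→Finish = 5+8 = 13, so the finish is 13 weeks.
The longest path through Insulate is only 11 weeks, so Insulate has float 2.
The binding chain switches to Foundation→Insulate→Siding = 5+11+1 = 17; finish 17 weeks.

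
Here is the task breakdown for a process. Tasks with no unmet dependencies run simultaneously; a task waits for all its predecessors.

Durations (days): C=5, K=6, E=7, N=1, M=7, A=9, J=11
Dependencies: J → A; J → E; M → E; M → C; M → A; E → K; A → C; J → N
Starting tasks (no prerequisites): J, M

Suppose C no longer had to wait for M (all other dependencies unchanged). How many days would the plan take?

25

Before: longest chain J→A→C = 11+9+5 = 25, finish 25.
Dropping M→C doesn't change C's earliest start (20); another predecessor still binds.
The longest chain is now J→A→C = 11+9+5 = 25, so the plan takes 25 days.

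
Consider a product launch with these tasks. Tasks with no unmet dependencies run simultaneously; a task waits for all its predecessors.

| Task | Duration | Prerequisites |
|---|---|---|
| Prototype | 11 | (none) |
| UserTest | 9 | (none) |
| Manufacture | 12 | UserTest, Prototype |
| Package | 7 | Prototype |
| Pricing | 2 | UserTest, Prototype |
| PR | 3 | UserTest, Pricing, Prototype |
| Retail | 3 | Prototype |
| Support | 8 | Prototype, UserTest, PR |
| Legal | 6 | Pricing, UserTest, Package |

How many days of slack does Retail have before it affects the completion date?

10

The longest chain is Prototype→Package→Legal = 11+7+6 = 24; overall finish 24 days.
The longest chain containing Retail totals 14 days.
Float = 24 − 14 = 10.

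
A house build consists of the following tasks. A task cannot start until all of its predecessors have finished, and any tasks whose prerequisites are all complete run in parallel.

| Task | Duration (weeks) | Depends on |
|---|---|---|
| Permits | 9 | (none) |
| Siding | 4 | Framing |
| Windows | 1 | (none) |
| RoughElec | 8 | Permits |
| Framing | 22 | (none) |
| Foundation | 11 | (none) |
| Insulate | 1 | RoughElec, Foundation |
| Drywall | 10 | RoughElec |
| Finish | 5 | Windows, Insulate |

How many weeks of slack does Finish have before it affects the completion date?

Critical path: Permits→RoughElec→Drywall = 9+8+10 = 27, so the finish is 27 weeks.
Finish finishes as early as 23 and must finish by 27.
So Finish can slip 27 − 23 = 4 weeks.

4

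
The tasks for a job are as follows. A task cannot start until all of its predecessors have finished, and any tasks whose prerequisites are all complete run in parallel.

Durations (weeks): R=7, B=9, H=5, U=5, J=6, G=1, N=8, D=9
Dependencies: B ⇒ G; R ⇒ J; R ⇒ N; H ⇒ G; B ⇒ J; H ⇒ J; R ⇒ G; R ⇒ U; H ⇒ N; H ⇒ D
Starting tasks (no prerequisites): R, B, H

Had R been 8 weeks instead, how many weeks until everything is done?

Critical path before the change: R→N = 7+8 = 15 giving 15 weeks.
R is on the critical path; changing it to 8 makes that path 16 weeks.
That remains the longest chain; total 16 weeks.

16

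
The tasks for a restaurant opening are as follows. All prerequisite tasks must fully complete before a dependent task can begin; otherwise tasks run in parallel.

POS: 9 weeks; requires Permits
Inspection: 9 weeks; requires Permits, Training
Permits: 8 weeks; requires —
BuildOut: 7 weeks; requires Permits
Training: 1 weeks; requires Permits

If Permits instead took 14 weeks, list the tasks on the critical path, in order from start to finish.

The binding path is Permits→Training→Inspection = 8+1+9 = 18; finish at 18 weeks.
Permits lies on that path, so at 14 weeks the path becomes 24 weeks.
The critical path is still Permits→Training→Inspection; finish is now 24 weeks.

Permits, Training, Inspection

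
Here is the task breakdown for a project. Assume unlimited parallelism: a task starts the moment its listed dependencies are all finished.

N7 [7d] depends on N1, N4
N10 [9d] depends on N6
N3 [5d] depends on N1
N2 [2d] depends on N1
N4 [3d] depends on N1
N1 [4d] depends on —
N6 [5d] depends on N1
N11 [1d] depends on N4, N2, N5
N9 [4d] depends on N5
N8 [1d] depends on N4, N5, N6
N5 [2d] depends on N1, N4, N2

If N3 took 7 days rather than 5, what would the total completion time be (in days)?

18

The binding path is N1→N6→N10 = 4+5+9 = 18; finish at 18 days.
N3 is off the critical path — its longest chain is 9 days, giving 9 of slack.
The critical path is still N1→N6→N10; finish is now 18 days.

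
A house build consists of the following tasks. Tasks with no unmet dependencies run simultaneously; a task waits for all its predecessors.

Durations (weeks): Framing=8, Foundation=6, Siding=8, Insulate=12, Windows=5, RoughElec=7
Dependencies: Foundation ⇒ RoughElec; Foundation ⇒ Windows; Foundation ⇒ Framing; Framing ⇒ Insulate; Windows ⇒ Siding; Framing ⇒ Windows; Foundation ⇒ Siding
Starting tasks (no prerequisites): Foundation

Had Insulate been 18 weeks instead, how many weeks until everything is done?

32

Baseline: Foundation→Framing→Windows→Siding = 6+8+5+8 = 27 → 27 weeks.
Insulate has 1 week of float (longest path through it is 26).
The binding chain switches to Foundation→Framing→Insulate = 6+8+18 = 32; finish 32 weeks.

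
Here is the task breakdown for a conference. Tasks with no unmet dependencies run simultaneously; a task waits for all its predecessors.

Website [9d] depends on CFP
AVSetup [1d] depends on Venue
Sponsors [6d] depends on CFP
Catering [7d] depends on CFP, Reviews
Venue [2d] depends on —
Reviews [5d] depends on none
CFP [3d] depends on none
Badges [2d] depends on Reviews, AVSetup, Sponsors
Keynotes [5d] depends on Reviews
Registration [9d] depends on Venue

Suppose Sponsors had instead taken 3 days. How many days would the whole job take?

Actual critical path: CFP→Website = 3+9 = 12 ⇒ 12 days.
Sponsors has 1 day of float (longest path through it is 11).
That remains the longest chain; total 12 days.

12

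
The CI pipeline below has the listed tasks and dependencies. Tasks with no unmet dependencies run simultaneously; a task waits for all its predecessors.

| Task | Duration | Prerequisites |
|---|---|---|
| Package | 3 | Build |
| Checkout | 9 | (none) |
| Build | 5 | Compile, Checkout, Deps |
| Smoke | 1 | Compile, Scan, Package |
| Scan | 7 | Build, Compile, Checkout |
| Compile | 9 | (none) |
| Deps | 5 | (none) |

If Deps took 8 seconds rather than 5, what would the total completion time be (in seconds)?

Actual critical path: Checkout→Build→Scan→Smoke = 9+5+7+1 = 22 ⇒ 22 seconds.
The longest path through Deps is only 18 seconds, so Deps has float 4.
That remains the longest chain; total 22 seconds.

22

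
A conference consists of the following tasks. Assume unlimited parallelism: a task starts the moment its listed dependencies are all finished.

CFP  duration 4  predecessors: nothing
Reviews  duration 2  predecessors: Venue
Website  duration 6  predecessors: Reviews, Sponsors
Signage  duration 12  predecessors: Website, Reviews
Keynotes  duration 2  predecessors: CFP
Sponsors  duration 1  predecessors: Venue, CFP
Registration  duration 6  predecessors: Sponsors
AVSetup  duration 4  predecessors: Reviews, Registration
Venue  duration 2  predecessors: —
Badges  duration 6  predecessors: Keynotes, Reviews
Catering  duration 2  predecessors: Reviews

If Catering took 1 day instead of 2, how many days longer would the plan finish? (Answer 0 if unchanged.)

As given, the longest chain is CFP→Sponsors→Website→Signage = 4+1+6+12 = 23, so the finish is 23 days.
Catering is off the critical path — its longest chain is 6 days, giving 17 of slack.
No other chain overtakes it, so the finish is 23 days.
Change in finish: 23 − 23 = +0 days.

0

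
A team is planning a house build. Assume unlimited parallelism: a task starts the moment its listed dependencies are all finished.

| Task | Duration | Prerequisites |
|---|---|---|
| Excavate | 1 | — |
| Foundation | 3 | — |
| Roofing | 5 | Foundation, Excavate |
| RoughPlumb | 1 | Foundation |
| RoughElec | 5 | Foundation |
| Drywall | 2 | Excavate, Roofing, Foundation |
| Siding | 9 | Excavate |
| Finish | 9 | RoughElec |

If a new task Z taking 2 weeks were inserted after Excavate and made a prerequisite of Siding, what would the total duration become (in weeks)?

17

Originally the schedule takes 17 weeks.
With Z inserted, Siding now waits for max(Excavate, Z).
New critical path: Foundation→RoughElec→Finish = 3+5+9 = 17 ⇒ 17 weeks.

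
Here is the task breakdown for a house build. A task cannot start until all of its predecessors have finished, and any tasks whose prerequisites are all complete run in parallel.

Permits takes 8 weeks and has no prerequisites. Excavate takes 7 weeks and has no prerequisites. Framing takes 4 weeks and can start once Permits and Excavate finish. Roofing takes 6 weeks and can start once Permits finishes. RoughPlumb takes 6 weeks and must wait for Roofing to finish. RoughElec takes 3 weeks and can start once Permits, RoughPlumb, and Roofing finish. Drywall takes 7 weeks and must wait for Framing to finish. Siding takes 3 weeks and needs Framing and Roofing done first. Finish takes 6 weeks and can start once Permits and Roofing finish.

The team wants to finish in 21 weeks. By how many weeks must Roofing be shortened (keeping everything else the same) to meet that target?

2

Current finish: 23 weeks; target: 21.
Roofing is on every critical path, so each week cut from Roofing cuts the finish by one (this holds down to a finish of 19).
Need 23 − 21 = 2 weeks off Roofing → Roofing becomes 4 weeks, finish becomes 21.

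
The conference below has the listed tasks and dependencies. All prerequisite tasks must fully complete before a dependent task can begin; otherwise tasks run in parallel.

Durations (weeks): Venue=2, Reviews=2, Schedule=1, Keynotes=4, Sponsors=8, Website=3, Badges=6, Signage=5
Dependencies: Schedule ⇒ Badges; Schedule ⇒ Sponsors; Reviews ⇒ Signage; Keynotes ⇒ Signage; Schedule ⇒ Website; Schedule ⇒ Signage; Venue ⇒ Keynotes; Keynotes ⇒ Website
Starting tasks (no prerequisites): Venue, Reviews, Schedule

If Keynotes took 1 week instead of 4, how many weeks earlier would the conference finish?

2

Critical path before the change: Venue→Keynotes→Signage = 2+4+5 = 11 giving 11 weeks.
Keynotes is on the critical path; changing it to 1 makes that path 8 weeks.
New critical path: Schedule→Sponsors = 1+8 = 9 ⇒ 9 weeks.
Change in finish: 9 − 11 = -2 weeks.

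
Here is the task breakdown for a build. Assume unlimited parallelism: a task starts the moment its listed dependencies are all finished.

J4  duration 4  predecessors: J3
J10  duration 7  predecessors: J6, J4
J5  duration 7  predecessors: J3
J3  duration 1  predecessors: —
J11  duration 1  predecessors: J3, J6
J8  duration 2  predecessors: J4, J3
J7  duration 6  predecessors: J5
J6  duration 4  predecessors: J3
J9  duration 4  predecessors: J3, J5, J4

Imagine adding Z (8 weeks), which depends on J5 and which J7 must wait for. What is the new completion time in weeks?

Originally the job takes 14 weeks.
With Z inserted, J7 now waits for max(J5, Z).
New critical path: J3→J5→Z→J7 = 1+7+8+6 = 22 ⇒ 22 weeks.

22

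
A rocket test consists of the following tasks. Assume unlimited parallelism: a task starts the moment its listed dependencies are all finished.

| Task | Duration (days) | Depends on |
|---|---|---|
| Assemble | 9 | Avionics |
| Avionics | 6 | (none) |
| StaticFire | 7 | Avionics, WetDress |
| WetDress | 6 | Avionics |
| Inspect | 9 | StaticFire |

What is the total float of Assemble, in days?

Avionics→WetDress→StaticFire→Inspect = 6+6+7+9 = 28 sets the makespan at 28 days.
The longest chain containing Assemble totals 15 days.
Slack of Assemble = 19 − 6 = 13 days.

13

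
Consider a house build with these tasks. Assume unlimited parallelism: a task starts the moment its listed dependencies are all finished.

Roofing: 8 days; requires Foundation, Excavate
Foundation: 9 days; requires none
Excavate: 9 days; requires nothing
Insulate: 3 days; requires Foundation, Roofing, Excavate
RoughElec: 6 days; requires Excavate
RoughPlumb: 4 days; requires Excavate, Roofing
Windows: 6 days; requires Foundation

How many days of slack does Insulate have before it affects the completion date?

1

Excavate→Roofing→RoughPlumb = 9+8+4 = 21 sets the makespan at 21 days.
Insulate finishes as early as 20 and must finish by 21.
Slack of Insulate = 18 − 17 = 1 day.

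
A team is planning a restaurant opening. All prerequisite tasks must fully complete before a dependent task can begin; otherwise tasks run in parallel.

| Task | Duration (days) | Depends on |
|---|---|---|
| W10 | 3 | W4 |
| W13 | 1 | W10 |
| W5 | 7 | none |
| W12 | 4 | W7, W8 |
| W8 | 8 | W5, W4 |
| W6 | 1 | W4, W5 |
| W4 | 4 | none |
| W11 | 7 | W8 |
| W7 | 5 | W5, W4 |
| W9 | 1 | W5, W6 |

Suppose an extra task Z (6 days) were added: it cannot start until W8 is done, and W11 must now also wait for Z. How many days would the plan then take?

Originally the plan takes 22 days.
With Z inserted, W11 now waits for max(W8, Z).
New critical path: W5→W8→Z→W11 = 7+8+6+7 = 28 ⇒ 28 days.

28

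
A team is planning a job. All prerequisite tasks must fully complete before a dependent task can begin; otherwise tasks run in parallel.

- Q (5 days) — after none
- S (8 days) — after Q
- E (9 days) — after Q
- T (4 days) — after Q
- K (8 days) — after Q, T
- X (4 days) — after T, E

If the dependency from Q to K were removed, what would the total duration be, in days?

Original critical path: Q→E→X = 5+9+4 = 18 ⇒ 18 days.
Dropping Q→K doesn't change K's earliest start (9); another predecessor still binds.
The longest chain is now Q→E→X = 5+9+4 = 18, so the job takes 18 days.

18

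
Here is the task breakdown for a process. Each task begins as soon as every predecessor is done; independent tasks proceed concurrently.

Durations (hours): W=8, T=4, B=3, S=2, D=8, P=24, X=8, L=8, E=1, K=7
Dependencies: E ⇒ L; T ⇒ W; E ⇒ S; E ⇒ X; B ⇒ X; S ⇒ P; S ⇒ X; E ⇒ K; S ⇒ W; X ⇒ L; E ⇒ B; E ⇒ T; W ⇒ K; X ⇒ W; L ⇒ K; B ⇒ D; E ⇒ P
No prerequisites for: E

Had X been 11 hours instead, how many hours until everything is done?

30

Baseline: E→B→X→L→K = 1+3+8+8+7 = 27 → 27 hours.
Since X is critical, the +3 change carries straight to that chain (now 30 hours).
That remains the longest chain; total 30 hours.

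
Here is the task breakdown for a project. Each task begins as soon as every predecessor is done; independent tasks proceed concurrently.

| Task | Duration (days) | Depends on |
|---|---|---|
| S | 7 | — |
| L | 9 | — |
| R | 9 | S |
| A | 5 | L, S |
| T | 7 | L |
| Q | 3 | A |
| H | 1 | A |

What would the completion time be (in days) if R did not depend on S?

Original critical path: L→A→Q = 9+5+3 = 17 ⇒ 17 days.
Without S→R, R's earliest start moves from 7 to 0.
New critical path: L→A→Q = 9+5+3 = 17 ⇒ 17 days.

17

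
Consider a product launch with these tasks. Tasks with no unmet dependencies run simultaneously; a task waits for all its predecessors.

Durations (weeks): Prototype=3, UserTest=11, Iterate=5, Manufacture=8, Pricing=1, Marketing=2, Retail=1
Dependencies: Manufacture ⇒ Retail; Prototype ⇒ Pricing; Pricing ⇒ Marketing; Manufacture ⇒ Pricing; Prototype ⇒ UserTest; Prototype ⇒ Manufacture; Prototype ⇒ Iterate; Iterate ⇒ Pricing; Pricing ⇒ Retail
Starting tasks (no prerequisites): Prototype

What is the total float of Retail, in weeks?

1

The longest chain is Prototype→UserTest = 3+11 = 14; overall finish 14 weeks.
The longest chain containing Retail totals 13 weeks.
Float = 14 − 13 = 1.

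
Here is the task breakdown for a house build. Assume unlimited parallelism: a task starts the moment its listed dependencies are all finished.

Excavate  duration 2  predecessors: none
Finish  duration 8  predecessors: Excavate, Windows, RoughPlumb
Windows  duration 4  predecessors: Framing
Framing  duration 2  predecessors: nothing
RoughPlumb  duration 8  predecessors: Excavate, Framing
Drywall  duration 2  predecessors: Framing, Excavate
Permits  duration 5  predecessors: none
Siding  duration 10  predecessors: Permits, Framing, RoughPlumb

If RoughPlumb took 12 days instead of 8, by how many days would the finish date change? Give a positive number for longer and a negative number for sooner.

4

Actual critical path: Excavate→RoughPlumb→Siding = 2+8+10 = 20 ⇒ 20 days.
RoughPlumb lies on that path, so at 12 days the path becomes 24 days.
No other chain overtakes it, so the finish is 24 days.
Change in finish: 24 − 20 = +4 days.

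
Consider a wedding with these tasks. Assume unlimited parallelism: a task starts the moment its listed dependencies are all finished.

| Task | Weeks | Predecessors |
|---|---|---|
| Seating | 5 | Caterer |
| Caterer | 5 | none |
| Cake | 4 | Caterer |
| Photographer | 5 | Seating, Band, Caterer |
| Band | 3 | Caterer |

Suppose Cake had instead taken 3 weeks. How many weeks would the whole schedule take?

15

As given, the longest chain is Caterer→Seating→Photographer = 5+5+5 = 15, so the finish is 15 weeks.
Cake has 6 weeks of float (longest path through it is 9).
The critical path is still Caterer→Seating→Photographer; finish is now 15 weeks.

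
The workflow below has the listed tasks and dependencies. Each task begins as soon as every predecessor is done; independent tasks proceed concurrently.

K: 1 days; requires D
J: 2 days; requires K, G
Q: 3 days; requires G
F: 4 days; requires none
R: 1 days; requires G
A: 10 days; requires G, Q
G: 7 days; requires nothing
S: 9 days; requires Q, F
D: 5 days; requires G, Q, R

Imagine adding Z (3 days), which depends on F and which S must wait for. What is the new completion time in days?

20

Originally the project takes 20 days.
With Z inserted, S now waits for max(Q, F, Z).
New critical path: G→Q→A = 7+3+10 = 20 ⇒ 20 days.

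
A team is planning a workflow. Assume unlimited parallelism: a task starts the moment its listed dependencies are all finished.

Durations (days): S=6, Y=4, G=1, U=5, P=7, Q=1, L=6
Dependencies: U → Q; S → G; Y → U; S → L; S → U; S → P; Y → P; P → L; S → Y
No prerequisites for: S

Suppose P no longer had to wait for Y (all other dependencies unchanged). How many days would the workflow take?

19

With the dependency in place, S→Y→P→L = 6+4+7+6 = 23 sets the finish at 23 days.
Without Y→P, P's earliest start moves from 10 to 6.
The longest chain is now S→P→L = 6+7+6 = 19, so the workflow takes 19 days.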